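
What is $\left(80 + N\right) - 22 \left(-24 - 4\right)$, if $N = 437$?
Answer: $1133$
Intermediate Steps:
$\left(80 + N\right) - 22 \left(-24 - 4\right) = \left(80 + 437\right) - 22 \left(-24 - 4\right) = 517 - -616 = 517 + 616 = 1133$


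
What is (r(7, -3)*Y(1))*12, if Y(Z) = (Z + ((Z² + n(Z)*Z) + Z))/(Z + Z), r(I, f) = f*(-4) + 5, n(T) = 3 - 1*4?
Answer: 204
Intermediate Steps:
n(T) = -1 (n(T) = 3 - 4 = -1)
r(I, f) = 5 - 4*f (r(I, f) = -4*f + 5 = 5 - 4*f)
Y(Z) = (Z + Z²)/(2*Z) (Y(Z) = (Z + ((Z² - Z) + Z))/(Z + Z) = (Z + Z²)/((2*Z)) = (Z + Z²)*(1/(2*Z)) = (Z + Z²)/(2*Z))
(r(7, -3)*Y(1))*12 = ((5 - 4*(-3))*(½ + (½)*1))*12 = ((5 + 12)*(½ + ½))*12 = (17*1)*12 = 17*12 = 204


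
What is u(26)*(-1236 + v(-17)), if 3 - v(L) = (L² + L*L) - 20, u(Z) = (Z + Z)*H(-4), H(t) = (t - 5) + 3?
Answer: 558792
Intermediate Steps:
H(t) = -2 + t (H(t) = (-5 + t) + 3 = -2 + t)
u(Z) = -12*Z (u(Z) = (Z + Z)*(-2 - 4) = (2*Z)*(-6) = -12*Z)
v(L) = 23 - 2*L² (v(L) = 3 - ((L² + L*L) - 20) = 3 - ((L² + L²) - 20) = 3 - (2*L² - 20) = 3 - (-20 + 2*L²) = 3 + (20 - 2*L²) = 23 - 2*L²)
u(26)*(-1236 + v(-17)) = (-12*26)*(-1236 + (23 - 2*(-17)²)) = -312*(-1236 + (23 - 2*289)) = -312*(-1236 + (23 - 578)) = -312*(-1236 - 555) = -312*(-1791) = 558792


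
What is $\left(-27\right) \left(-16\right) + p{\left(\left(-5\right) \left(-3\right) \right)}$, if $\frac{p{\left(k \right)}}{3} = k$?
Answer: $477$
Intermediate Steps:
$p{\left(k \right)} = 3 k$
$\left(-27\right) \left(-16\right) + p{\left(\left(-5\right) \left(-3\right) \right)} = \left(-27\right) \left(-16\right) + 3 \left(\left(-5\right) \left(-3\right)\right) = 432 + 3 \cdot 15 = 432 + 45 = 477$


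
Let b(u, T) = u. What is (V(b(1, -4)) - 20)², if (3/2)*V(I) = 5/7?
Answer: 168100/441 ≈ 381.18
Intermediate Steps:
V(I) = 10/21 (V(I) = 2*(5/7)/3 = 2*(5*(⅐))/3 = (⅔)*(5/7) = 10/21)
(V(b(1, -4)) - 20)² = (10/21 - 20)² = (-410/21)² = 168100/441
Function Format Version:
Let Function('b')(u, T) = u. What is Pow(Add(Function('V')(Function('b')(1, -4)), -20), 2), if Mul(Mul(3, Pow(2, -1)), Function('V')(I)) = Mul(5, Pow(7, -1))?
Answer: Rational(168100, 441) ≈ 381.18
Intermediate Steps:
Function('V')(I) = Rational(10, 21) (Function('V')(I) = Mul(Rational(2, 3), Mul(5, Pow(7, -1))) = Mul(Rational(2, 3), Mul(5, Rational(1, 7))) = Mul(Rational(2, 3), Rational(5, 7)) = Rational(10, 21))
Pow(Add(Function('V')(Function('b')(1, -4)), -20), 2) = Pow(Add(Rational(10, 21), -20), 2) = Pow(Rational(-410, 21), 2) = Rational(168100, 441)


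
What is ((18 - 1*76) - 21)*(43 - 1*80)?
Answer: 2923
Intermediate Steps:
((18 - 1*76) - 21)*(43 - 1*80) = ((18 - 76) - 21)*(43 - 80) = (-58 - 21)*(-37) = -79*(-37) = 2923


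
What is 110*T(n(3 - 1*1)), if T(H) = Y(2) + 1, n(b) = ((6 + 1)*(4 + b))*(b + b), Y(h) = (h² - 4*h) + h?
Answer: -110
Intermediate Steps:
Y(h) = h² - 3*h
n(b) = 2*b*(28 + 7*b) (n(b) = (7*(4 + b))*(2*b) = (28 + 7*b)*(2*b) = 2*b*(28 + 7*b))
T(H) = -1 (T(H) = 2*(-3 + 2) + 1 = 2*(-1) + 1 = -2 + 1 = -1)
110*T(n(3 - 1*1)) = 110*(-1) = -110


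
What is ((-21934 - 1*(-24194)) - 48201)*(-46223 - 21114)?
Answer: 3093529117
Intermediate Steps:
((-21934 - 1*(-24194)) - 48201)*(-46223 - 21114) = ((-21934 + 24194) - 48201)*(-67337) = (2260 - 48201)*(-67337) = -45941*(-67337) = 3093529117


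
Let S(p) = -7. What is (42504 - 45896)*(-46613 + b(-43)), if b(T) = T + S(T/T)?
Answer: 158280896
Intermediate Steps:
b(T) = -7 + T (b(T) = T - 7 = -7 + T)
(42504 - 45896)*(-46613 + b(-43)) = (42504 - 45896)*(-46613 + (-7 - 43)) = -3392*(-46613 - 50) = -3392*(-46663) = 158280896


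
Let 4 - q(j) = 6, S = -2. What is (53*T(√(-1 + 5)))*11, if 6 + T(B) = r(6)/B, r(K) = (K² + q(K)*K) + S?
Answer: 2915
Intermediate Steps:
q(j) = -2 (q(j) = 4 - 1*6 = 4 - 6 = -2)
r(K) = -2 + K² - 2*K (r(K) = (K² - 2*K) - 2 = -2 + K² - 2*K)
T(B) = -6 + 22/B (T(B) = -6 + (-2 + 6² - 2*6)/B = -6 + (-2 + 36 - 12)/B = -6 + 22/B)
(53*T(√(-1 + 5)))*11 = (53*(-6 + 22/(√(-1 + 5))))*11 = (53*(-6 + 22/(√4)))*11 = (53*(-6 + 22/2))*11 = (53*(-6 + 22*(½)))*11 = (53*(-6 + 11))*11 = (53*5)*11 = 265*11 = 2915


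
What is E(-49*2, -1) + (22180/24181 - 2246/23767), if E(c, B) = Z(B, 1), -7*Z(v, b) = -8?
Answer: 7907569354/4022968789 ≈ 1.9656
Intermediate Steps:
Z(v, b) = 8/7 (Z(v, b) = -⅐*(-8) = 8/7)
E(c, B) = 8/7
E(-49*2, -1) + (22180/24181 - 2246/23767) = 8/7 + (22180/24181 - 2246/23767) = 8/7 + 472841534/574709827 = 7907569354/4022968789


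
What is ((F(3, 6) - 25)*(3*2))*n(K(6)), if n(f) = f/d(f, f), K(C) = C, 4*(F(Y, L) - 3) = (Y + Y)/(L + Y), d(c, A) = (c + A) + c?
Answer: -131/3 ≈ -43.667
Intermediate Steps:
d(c, A) = A + 2*c (d(c, A) = (A + c) + c = A + 2*c)
F(Y, L) = 3 + Y/(2*(L + Y)) (F(Y, L) = 3 + ((Y + Y)/(L + Y))/4 = 3 + ((2*Y)/(L + Y))/4 = 3 + (2*Y/(L + Y))/4 = 3 + Y/(2*(L + Y)))
n(f) = ⅓ (n(f) = f/(f + 2*f) = f/((3*f)) = f*(1/(3*f)) = ⅓)
((F(3, 6) - 25)*(3*2))*n(K(6)) = (((3*6 + (7/2)*3)/(6 + 3) - 25)*(3*2))*(⅓) = (((18 + 21/2)/9 - 25)*6)*(⅓) = (((⅑)*(57/2) - 25)*6)*(⅓) = ((19/6 - 25)*6)*(⅓) = -131/6*6*(⅓) = -131*⅓ = -131/3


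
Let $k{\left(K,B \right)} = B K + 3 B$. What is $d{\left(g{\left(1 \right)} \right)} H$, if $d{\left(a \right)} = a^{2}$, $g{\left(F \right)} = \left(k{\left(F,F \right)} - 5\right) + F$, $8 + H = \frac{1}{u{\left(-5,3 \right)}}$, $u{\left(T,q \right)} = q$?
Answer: $0$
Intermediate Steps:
$k{\left(K,B \right)} = 3 B + B K$
$H = - \frac{23}{3}$ ($H = -8 + \frac{1}{3} = - \frac{23}{3} \approx -7.6667$)
$g{\left(F \right)} = -5 + F + F \left(3 + F\right)$ ($g{\left(F \right)} = \left(F \left(3 + F\right) - 5\right) + F = \left(-5 + F \left(3 + F\right)\right) + F = -5 + F + F \left(3 + F\right)$)
$d{\left(g{\left(1 \right)} \right)} H = \left(-5 + 1 + 1 \left(3 + 1\right)\right)^{2} \left(- \frac{23}{3}\right) = \left(-5 + 1 + 1 \cdot 4\right)^{2} \left(- \frac{23}{3}\right) = \left(-5 + 1 + 4\right)^{2} \left(- \frac{23}{3}\right) = 0^{2} \left(- \frac{23}{3}\right) = 0 \left(- \frac{23}{3}\right) = 0$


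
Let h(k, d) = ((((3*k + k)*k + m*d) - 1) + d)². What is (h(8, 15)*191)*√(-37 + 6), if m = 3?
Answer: 18951975*I*√31 ≈ 1.0552e+8*I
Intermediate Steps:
h(k, d) = (-1 + 4*d + 4*k²)² (h(k, d) = ((((3*k + k)*k + 3*d) - 1) + d)² = ((((4*k)*k + 3*d) - 1) + d)² = (((4*k² + 3*d) - 1) + d)² = (((3*d + 4*k²) - 1) + d)² = ((-1 + 3*d + 4*k²) + d)² = (-1 + 4*d + 4*k²)²)
(h(8, 15)*191)*√(-37 + 6) = ((-1 + 4*15 + 4*8²)²*191)*√(-37 + 6) = ((-1 + 60 + 4*64)²*191)*√(-31) = ((-1 + 60 + 256)²*191)*(I*√31) = (315²*191)*(I*√31) = (99225*191)*(I*√31) = 18951975*(I*√31) = 18951975*I*√31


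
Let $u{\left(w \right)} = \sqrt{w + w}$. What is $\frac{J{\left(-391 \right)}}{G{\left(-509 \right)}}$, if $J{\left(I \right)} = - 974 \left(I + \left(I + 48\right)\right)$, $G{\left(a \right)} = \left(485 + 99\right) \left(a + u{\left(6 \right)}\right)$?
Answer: $- \frac{90973061}{37824074} - \frac{178729 \sqrt{3}}{18912037} \approx -2.4215$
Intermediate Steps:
$u{\left(w \right)} = \sqrt{2} \sqrt{w}$ ($u{\left(w \right)} = \sqrt{2 w} = \sqrt{2} \sqrt{w}$)
$G{\left(a \right)} = 584 a + 1168 \sqrt{3}$ ($G{\left(a \right)} = \left(485 + 99\right) \left(a + \sqrt{2} \sqrt{6}\right) = 584 \left(a + 2 \sqrt{3}\right) = 584 a + 1168 \sqrt{3}$)
$J{\left(I \right)} = -46752 - 1948 I$ ($J{\left(I \right)} = - 974 \left(I + \left(48 + I\right)\right) = - 974 \left(48 + 2 I\right) = -46752 - 1948 I$)
$\frac{J{\left(-391 \right)}}{G{\left(-509 \right)}} = \frac{-46752 - -761668}{584 \left(-509\right) + 1168 \sqrt{3}} = \frac{-46752 + 761668}{-297256 + 1168 \sqrt{3}} = \frac{714916}{-297256 + 1168 \sqrt{3}}$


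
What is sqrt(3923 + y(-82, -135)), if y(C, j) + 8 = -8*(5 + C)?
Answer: sqrt(4531) ≈ 67.313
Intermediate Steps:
y(C, j) = -48 - 8*C (y(C, j) = -8 - 8*(5 + C) = -8 + (-40 - 8*C) = -48 - 8*C)
sqrt(3923 + y(-82, -135)) = sqrt(3923 + (-48 - 8*(-82))) = sqrt(3923 + (-48 + 656)) = sqrt(3923 + 608) = sqrt(4531)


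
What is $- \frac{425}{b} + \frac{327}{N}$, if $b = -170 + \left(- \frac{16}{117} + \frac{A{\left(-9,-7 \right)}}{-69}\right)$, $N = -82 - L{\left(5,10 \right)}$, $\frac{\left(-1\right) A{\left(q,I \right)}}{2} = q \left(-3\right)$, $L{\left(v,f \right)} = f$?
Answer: $- \frac{5475783}{5240918} \approx -1.0448$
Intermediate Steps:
$A{\left(q,I \right)} = 6 q$ ($A{\left(q,I \right)} = - 2 q \left(-3\right) = - 2 \left(- 3 q\right) = 6 q$)
$N = -92$ ($N = -82 - 10 = -92$)
$b = - \frac{455732}{2691}$ ($b = -170 - \left(\frac{16}{117} - \frac{6 \left(-9\right)}{-69}\right) = -170 - - \frac{1738}{2691} = -170 + \left(- \frac{16}{117} + \frac{18}{23}\right) = -170 + \frac{1738}{2691} = - \frac{455732}{2691} \approx -169.35$)
$- \frac{425}{b} + \frac{327}{N} = - \frac{425}{- \frac{455732}{2691}} + \frac{327}{-92} = \left(-425\right) \left(- \frac{2691}{455732}\right) + 327 \left(- \frac{1}{92}\right) = \frac{1143675}{455732} - \frac{327}{92} = - \frac{5475783}{5240918}$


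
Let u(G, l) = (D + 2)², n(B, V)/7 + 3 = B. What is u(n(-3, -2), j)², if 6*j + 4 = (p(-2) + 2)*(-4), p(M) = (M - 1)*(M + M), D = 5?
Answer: 2401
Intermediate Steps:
p(M) = 2*M*(-1 + M) (p(M) = (-1 + M)*(2*M) = 2*M*(-1 + M))
n(B, V) = -21 + 7*B
j = -10 (j = -⅔ + ((2*(-2)*(-1 - 2) + 2)*(-4))/6 = -⅔ + ((2*(-2)*(-3) + 2)*(-4))/6 = -⅔ + ((12 + 2)*(-4))/6 = -⅔ + (14*(-4))/6 = -⅔ + (⅙)*(-56) = -⅔ - 28/3 = -10)
u(G, l) = 49 (u(G, l) = (5 + 2)² = 7² = 49)
u(n(-3, -2), j)² = 49² = 2401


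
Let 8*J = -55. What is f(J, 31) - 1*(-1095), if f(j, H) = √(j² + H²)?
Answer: 1095 + √64529/8 ≈ 1126.8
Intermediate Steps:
J = -55/8 (J = (⅛)*(-55) = -55/8 ≈ -6.8750)
f(j, H) = √(H² + j²)
f(J, 31) - 1*(-1095) = √(31² + (-55/8)²) - 1*(-1095) = √(961 + 3025/64) + 1095 = √(64529/64) + 1095 = √64529/8 + 1095 = 1095 + √64529/8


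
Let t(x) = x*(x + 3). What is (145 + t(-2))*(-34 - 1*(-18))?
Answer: -2288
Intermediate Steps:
t(x) = x*(3 + x)
(145 + t(-2))*(-34 - 1*(-18)) = (145 - 2*(3 - 2))*(-34 - 1*(-18)) = (145 - 2*1)*(-34 + 18) = (145 - 2)*(-16) = 143*(-16) = -2288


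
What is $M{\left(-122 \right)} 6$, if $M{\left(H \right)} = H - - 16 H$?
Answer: $-12444$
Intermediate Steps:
$M{\left(H \right)} = 17 H$ ($M{\left(H \right)} = H + 16 H = 17 H$)
$M{\left(-122 \right)} 6 = 17 \left(-122\right) 6 = \left(-2074\right) 6 = -12444$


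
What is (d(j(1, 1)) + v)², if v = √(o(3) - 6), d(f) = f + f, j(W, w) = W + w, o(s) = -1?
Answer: (4 + I*√7)² ≈ 9.0 + 21.166*I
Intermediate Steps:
d(f) = 2*f
v = I*√7 (v = √(-1 - 6) = √(-7) = I*√7 ≈ 2.6458*I)
(d(j(1, 1)) + v)² = (2*(1 + 1) + I*√7)² = (2*2 + I*√7)² = (4 + I*√7)²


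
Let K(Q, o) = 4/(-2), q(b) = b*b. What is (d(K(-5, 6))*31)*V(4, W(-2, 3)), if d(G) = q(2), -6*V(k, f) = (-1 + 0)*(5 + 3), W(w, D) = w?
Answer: 496/3 ≈ 165.33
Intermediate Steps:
q(b) = b**2
K(Q, o) = -2 (K(Q, o) = 4*(-1/2) = -2)
V(k, f) = 4/3 (V(k, f) = -(-1 + 0)*(5 + 3)/6 = -(-1)*8/6 = -1/6*(-8) = 4/3)
d(G) = 4 (d(G) = 2**2 = 4)
(d(K(-5, 6))*31)*V(4, W(-2, 3)) = (4*31)*(4/3) = 124*(4/3) = 496/3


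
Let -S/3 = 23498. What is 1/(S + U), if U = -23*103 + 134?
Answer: -1/72729 ≈ -1.3750e-5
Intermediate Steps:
S = -70494 (S = -3*23498 = -70494)
U = -2235 (U = -2369 + 134 = -2235)
1/(S + U) = 1/(-70494 - 2235) = 1/(-72729) = -1/72729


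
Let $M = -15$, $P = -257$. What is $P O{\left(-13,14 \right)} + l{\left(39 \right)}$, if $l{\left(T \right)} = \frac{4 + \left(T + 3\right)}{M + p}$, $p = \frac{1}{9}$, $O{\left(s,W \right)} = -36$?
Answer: $\frac{619677}{67} \approx 9248.9$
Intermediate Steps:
$p = \frac{1}{9} \approx 0.11111$
$l{\left(T \right)} = - \frac{63}{134} - \frac{9 T}{134}$ ($l{\left(T \right)} = \frac{4 + \left(T + 3\right)}{-15 + \frac{1}{9}} = \frac{4 + \left(3 + T\right)}{- \frac{134}{9}} = \left(7 + T\right) \left(- \frac{9}{134}\right) = - \frac{63}{134} - \frac{9 T}{134}$)
$P O{\left(-13,14 \right)} + l{\left(39 \right)} = \left(-257\right) \left(-36\right) - \frac{207}{67} = 9252 - \frac{207}{67} = \frac{619677}{67}$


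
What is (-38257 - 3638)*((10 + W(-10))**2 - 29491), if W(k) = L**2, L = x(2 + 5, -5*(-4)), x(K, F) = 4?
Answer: 1207204425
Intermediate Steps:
L = 4
W(k) = 16 (W(k) = 4**2 = 16)
(-38257 - 3638)*((10 + W(-10))**2 - 29491) = (-38257 - 3638)*((10 + 16)**2 - 29491) = -41895*(26**2 - 29491) = -41895*(676 - 29491) = -41895*(-28815) = 1207204425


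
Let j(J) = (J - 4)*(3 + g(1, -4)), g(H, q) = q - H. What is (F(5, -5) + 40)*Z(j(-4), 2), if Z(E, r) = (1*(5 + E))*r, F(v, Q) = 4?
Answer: 1848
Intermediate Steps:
j(J) = 8 - 2*J (j(J) = (J - 4)*(3 + (-4 - 1*1)) = (-4 + J)*(3 + (-4 - 1)) = (-4 + J)*(3 - 5) = (-4 + J)*(-2) = 8 - 2*J)
Z(E, r) = r*(5 + E) (Z(E, r) = (5 + E)*r = r*(5 + E))
(F(5, -5) + 40)*Z(j(-4), 2) = (4 + 40)*(2*(5 + (8 - 2*(-4)))) = 44*(2*(5 + (8 + 8))) = 44*(2*(5 + 16)) = 44*(2*21) = 44*42 = 1848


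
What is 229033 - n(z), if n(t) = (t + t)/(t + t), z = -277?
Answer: 229032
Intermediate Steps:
n(t) = 1 (n(t) = (2*t)/((2*t)) = (2*t)*(1/(2*t)) = 1)
229033 - n(z) = 229033 - 1*1 = 229033 - 1 = 229032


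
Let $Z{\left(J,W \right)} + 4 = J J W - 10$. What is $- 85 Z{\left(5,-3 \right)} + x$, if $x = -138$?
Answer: $7427$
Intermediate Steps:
$Z{\left(J,W \right)} = -14 + W J^{2}$ ($Z{\left(J,W \right)} = -4 + \left(J J W - 10\right) = -4 + \left(J^{2} W - 10\right) = -4 + \left(W J^{2} - 10\right) = -4 + \left(-10 + W J^{2}\right) = -14 + W J^{2}$)
$- 85 Z{\left(5,-3 \right)} + x = - 85 \left(-14 - 3 \cdot 5^{2}\right) - 138 = - 85 \left(-14 - 75\right) - 138 = \left(-85\right) \left(-89\right) - 138 = 7565 - 138 = 7427$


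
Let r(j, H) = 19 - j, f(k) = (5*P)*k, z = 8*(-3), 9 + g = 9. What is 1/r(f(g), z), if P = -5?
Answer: 1/19 ≈ 0.052632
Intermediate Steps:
g = 0 (g = -9 + 9 = 0)
z = -24
f(k) = -25*k (f(k) = (5*(-5))*k = -25*k)
1/r(f(g), z) = 1/(19 - (-25)*0) = 1/(19 - 1*0) = 1/(19 + 0) = 1/19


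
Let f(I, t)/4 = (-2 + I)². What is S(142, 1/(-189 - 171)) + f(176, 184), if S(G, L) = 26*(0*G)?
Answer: 121104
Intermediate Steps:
S(G, L) = 0 (S(G, L) = 26*0 = 0)
f(I, t) = 4*(-2 + I)²
S(142, 1/(-189 - 171)) + f(176, 184) = 0 + 4*(-2 + 176)² = 0 + 4*174² = 0 + 4*30276 = 0 + 121104 = 121104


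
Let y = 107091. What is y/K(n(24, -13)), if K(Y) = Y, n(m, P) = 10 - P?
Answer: 107091/23 ≈ 4656.1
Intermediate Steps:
y/K(n(24, -13)) = 107091/(10 - 1*(-13)) = 107091/(10 + 13) = 107091/23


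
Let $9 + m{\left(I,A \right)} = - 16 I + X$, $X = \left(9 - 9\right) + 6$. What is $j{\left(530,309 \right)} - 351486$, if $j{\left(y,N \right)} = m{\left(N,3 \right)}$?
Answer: $-356433$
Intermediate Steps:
$X = 6$ ($X = 0 + 6 = 6$)
$m{\left(I,A \right)} = -3 - 16 I$ ($m{\left(I,A \right)} = -9 - \left(-6 + 16 I\right) = -3 - 16 I$)
$j{\left(y,N \right)} = -3 - 16 N$
$j{\left(530,309 \right)} - 351486 = \left(-3 - 4944\right) - 351486 = -4947 - 351486 = -356433$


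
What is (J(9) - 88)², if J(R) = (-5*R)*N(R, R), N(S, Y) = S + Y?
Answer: 806404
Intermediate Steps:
J(R) = -10*R² (J(R) = (-5*R)*(R + R) = (-5*R)*(2*R) = -10*R²)
(J(9) - 88)² = (-10*9² - 88)² = (-10*81 - 88)² = (-810 - 88)² = (-898)² = 806404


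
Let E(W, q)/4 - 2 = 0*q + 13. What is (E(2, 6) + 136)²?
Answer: 38416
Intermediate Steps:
E(W, q) = 60 (E(W, q) = 8 + 4*(0*q + 13) = 8 + 4*(0 + 13) = 8 + 4*13 = 8 + 52 = 60)
(E(2, 6) + 136)² = (60 + 136)² = 196² = 38416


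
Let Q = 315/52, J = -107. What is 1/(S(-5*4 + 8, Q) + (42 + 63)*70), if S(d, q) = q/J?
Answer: 5564/40895085 ≈ 0.00013606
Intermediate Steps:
Q = 315/52 (Q = 315*(1/52) = 315/52 ≈ 6.0577)
S(d, q) = -q/107 (S(d, q) = q/(-107) = q*(-1/107) = -q/107)
1/(S(-5*4 + 8, Q) + (42 + 63)*70) = 1/(-1/107*315/52 + (42 + 63)*70) = 1/(-315/5564 + 105*70) = 1/(-315/5564 + 7350) = 1/(40895085/5564) = 5564/40895085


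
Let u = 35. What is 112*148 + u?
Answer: 16611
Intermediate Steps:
112*148 + u = 112*148 + 35 = 16576 + 35 = 16611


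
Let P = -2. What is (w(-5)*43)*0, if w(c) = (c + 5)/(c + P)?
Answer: 0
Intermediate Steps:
w(c) = (5 + c)/(-2 + c) (w(c) = (c + 5)/(c - 2) = (5 + c)/(-2 + c))
(w(-5)*43)*0 = (((5 - 5)/(-2 - 5))*43)*0 = ((0/(-7))*43)*0 = (-⅐*0*43)*0 = (0*43)*0 = 0*0 = 0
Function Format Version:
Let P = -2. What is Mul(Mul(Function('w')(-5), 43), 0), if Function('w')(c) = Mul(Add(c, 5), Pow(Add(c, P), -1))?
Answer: 0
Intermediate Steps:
Function('w')(c) = Mul(Pow(Add(-2, c), -1), Add(5, c)) (Function('w')(c) = Mul(Add(c, 5), Pow(Add(c, -2), -1)) = Mul(Add(5, c), Pow(Add(-2, c), -1)) = Mul(Pow(Add(-2, c), -1), Add(5, c)))
Mul(Mul(Function('w')(-5), 43), 0) = Mul(Mul(Mul(Pow(Add(-2, -5), -1), Add(5, -5)), 43), 0) = Mul(Mul(Mul(Pow(-7, -1), 0), 43), 0) = Mul(Mul(Mul(Rational(-1, 7), 0), 43), 0) = Mul(Mul(0, 43), 0) = Mul(0, 0) = 0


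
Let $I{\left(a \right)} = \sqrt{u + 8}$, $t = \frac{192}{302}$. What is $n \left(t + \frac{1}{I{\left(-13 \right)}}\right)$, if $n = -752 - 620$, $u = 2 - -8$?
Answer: $- \frac{131712}{151} - \frac{686 \sqrt{2}}{3} \approx -1195.6$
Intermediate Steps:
$t = \frac{96}{151}$ ($t = 192 \cdot \frac{1}{302} = \frac{96}{151} \approx 0.63576$)
$u = 10$ ($u = 2 + 8 = 10$)
$I{\left(a \right)} = 3 \sqrt{2}$ ($I{\left(a \right)} = \sqrt{10 + 8} = \sqrt{18} = 3 \sqrt{2}$)
$n = -1372$
$n \left(t + \frac{1}{I{\left(-13 \right)}}\right) = - 1372 \left(\frac{96}{151} + \frac{1}{3 \sqrt{2}}\right) = - 1372 \left(\frac{96}{151} + \frac{\sqrt{2}}{6}\right) = - \frac{131712}{151} - \frac{686 \sqrt{2}}{3}$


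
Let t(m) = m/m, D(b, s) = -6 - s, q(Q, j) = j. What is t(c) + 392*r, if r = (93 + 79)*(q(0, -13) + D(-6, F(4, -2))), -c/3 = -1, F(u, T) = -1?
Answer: -1213631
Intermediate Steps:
c = 3 (c = -3*(-1) = 3)
t(m) = 1
r = -3096 (r = (93 + 79)*(-13 + (-6 - 1*(-1))) = 172*(-13 + (-6 + 1)) = 172*(-13 - 5) = 172*(-18) = -3096)
t(c) + 392*r = 1 + 392*(-3096) = 1 - 1213632 = -1213631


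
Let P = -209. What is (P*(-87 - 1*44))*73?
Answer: 1998667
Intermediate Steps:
(P*(-87 - 1*44))*73 = -209*(-87 - 1*44)*73 = -209*(-87 - 44)*73 = -209*(-131)*73 = 27379*73 = 1998667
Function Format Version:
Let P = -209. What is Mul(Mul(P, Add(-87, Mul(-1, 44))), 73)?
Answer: 1998667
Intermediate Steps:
Mul(Mul(P, Add(-87, Mul(-1, 44))), 73) = Mul(Mul(-209, Add(-87, Mul(-1, 44))), 73) = Mul(Mul(-209, Add(-87, -44)), 73) = Mul(Mul(-209, -131), 73) = Mul(27379, 73) = 1998667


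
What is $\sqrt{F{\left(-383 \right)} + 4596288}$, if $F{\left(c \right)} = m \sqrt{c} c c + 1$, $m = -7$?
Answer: $\sqrt{4596289 - 1026823 i \sqrt{383}} \approx 3550.4 - 2830.0 i$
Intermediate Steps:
$F{\left(c \right)} = 1 - 7 c^{\frac{5}{2}}$ ($F{\left(c \right)} = - 7 \sqrt{c} c c + 1 = - 7 \sqrt{c} c^{2} + 1 = - 7 c^{\frac{5}{2}} + 1 = 1 - 7 c^{\frac{5}{2}}$)
$\sqrt{F{\left(-383 \right)} + 4596288} = \sqrt{\left(1 - 7 \left(-383\right)^{\frac{5}{2}}\right) + 4596288} = \sqrt{\left(1 - 7 \cdot 146689 i \sqrt{383}\right) + 4596288} = \sqrt{\left(1 - 1026823 i \sqrt{383}\right) + 4596288} = \sqrt{4596289 - 1026823 i \sqrt{383}}$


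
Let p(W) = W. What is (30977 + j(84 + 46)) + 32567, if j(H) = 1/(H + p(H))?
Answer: 16521441/260 ≈ 63544.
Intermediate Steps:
j(H) = 1/(2*H) (j(H) = 1/(H + H) = 1/(2*H))
(30977 + j(84 + 46)) + 32567 = (30977 + 1/(2*(84 + 46))) + 32567 = (30977 + (½)/130) + 32567 = (30977 + (½)*(1/130)) + 32567 = (30977 + 1/260) + 32567 = 8054021/260 + 32567 = 16521441/260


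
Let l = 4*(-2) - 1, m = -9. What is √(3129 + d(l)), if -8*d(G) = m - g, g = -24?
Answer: √50034/4 ≈ 55.921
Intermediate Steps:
l = -9 (l = -8 - 1 = -9)
d(G) = -15/8 (d(G) = -(-9 - 1*(-24))/8 = -(-9 + 24)/8 = -⅛*15 = -15/8)
√(3129 + d(l)) = √(3129 - 15/8) = √(25017/8) = √50034/4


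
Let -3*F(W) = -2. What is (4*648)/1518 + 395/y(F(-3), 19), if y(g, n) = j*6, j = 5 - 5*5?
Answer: -9619/6072 ≈ -1.5842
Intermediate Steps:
j = -20 (j = 5 - 25 = -20)
F(W) = ⅔ (F(W) = -⅓*(-2) = ⅔)
y(g, n) = -120 (y(g, n) = -20*6 = -120)
(4*648)/1518 + 395/y(F(-3), 19) = (4*648)/1518 + 395/(-120) = 2592*(1/1518) + 395*(-1/120) = 432/253 - 79/24 = -9619/6072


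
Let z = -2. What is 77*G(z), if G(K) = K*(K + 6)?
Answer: -616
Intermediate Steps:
G(K) = K*(6 + K)
77*G(z) = 77*(-2*(6 - 2)) = 77*(-2*4) = 77*(-8) = -616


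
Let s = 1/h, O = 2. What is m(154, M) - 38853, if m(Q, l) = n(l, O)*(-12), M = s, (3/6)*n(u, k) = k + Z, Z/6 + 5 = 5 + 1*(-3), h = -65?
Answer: -38469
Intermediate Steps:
Z = -18 (Z = -30 + 6*(5 + 1*(-3)) = -30 + 6*(5 - 3) = -30 + 6*2 = -30 + 12 = -18)
s = -1/65 (s = 1/(-65) = -1/65 ≈ -0.015385)
n(u, k) = -36 + 2*k (n(u, k) = 2*(k - 18) = 2*(-18 + k) = -36 + 2*k)
M = -1/65 ≈ -0.015385
m(Q, l) = 384 (m(Q, l) = (-36 + 2*2)*(-12) = (-36 + 4)*(-12) = -32*(-12) = 384)
m(154, M) - 38853 = 384 - 38853 = -38469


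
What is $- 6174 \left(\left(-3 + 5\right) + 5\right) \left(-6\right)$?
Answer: $259308$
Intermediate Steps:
$- 6174 \left(\left(-3 + 5\right) + 5\right) \left(-6\right) = - 6174 \left(2 + 5\right) \left(-6\right) = - 6174 \cdot 7 \left(-6\right) = \left(-6174\right) \left(-42\right) = 259308$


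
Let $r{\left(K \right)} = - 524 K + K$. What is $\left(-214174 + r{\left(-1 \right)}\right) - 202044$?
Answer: $-415695$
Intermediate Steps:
$r{\left(K \right)} = - 523 K$
$\left(-214174 + r{\left(-1 \right)}\right) - 202044 = \left(-214174 - -523\right) - 202044 = \left(-214174 + 523\right) - 202044 = -213651 - 202044 = -415695$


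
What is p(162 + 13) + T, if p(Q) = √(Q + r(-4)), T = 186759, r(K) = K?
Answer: 186759 + 3*√19 ≈ 1.8677e+5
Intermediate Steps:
p(Q) = √(-4 + Q) (p(Q) = √(Q - 4) = √(-4 + Q))
p(162 + 13) + T = √(-4 + (162 + 13)) + 186759 = √(-4 + 175) + 186759 = √171 + 186759 = 3*√19 + 186759 = 186759 + 3*√19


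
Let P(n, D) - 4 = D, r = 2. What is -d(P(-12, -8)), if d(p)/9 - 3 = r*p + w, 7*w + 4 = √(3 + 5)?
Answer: 351/7 - 18*√2/7 ≈ 46.506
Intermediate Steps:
w = -4/7 + 2*√2/7 (w = -4/7 + √(3 + 5)/7 = -4/7 + √8/7 = -4/7 + (2*√2)/7 = -4/7 + 2*√2/7 ≈ -0.16737)
P(n, D) = 4 + D
d(p) = 153/7 + 18*p + 18*√2/7 (d(p) = 27 + 9*(2*p + (-4/7 + 2*√2/7)) = 27 + 9*(-4/7 + 2*p + 2*√2/7) = 27 + (-36/7 + 18*p + 18*√2/7) = 153/7 + 18*p + 18*√2/7)
-d(P(-12, -8)) = -(153/7 + 18*(4 - 8) + 18*√2/7) = -(153/7 + 18*(-4) + 18*√2/7) = -(153/7 - 72 + 18*√2/7) = -(-351/7 + 18*√2/7) = 351/7 - 18*√2/7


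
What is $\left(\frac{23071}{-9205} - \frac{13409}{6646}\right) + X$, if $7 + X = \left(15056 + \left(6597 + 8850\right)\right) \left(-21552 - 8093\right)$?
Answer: $- \frac{55319487084971771}{61176430} \approx -9.0426 \cdot 10^{8}$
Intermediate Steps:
$X = -904261442$ ($X = -7 + \left(15056 + \left(6597 + 8850\right)\right) \left(-21552 - 8093\right) = -7 + \left(15056 + 15447\right) \left(-29645\right) = -7 + 30503 \left(-29645\right) = -7 - 904261435 = -904261442$)
$\left(\frac{23071}{-9205} - \frac{13409}{6646}\right) + X = \left(\frac{23071}{-9205} - \frac{13409}{6646}\right) - 904261442 = \left(23071 \left(- \frac{1}{9205}\right) - \frac{13409}{6646}\right) - 904261442 = \left(- \frac{23071}{9205} - \frac{13409}{6646}\right) - 904261442 = - \frac{276759711}{61176430} - 904261442 = - \frac{55319487084971771}{61176430}$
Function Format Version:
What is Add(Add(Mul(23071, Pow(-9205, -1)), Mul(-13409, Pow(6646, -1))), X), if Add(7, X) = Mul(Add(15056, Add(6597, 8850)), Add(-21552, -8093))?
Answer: Rational(-55319487084971771, 61176430) ≈ -9.0426e+8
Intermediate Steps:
X = -904261442 (X = Add(-7, Mul(Add(15056, Add(6597, 8850)), Add(-21552, -8093))) = Add(-7, Mul(Add(15056, 15447), -29645)) = Add(-7, Mul(30503, -29645)) = Add(-7, -904261435) = -904261442)
Add(Add(Mul(23071, Pow(-9205, -1)), Mul(-13409, Pow(6646, -1))), X) = Add(Add(Mul(23071, Pow(-9205, -1)), Mul(-13409, Pow(6646, -1))), -904261442) = Add(Add(Mul(23071, Rational(-1, 9205)), Mul(-13409, Rational(1, 6646))), -904261442) = Add(Add(Rational(-23071, 9205), Rational(-13409, 6646)), -904261442) = Add(Rational(-276759711, 61176430), -904261442) = Rational(-55319487084971771, 61176430)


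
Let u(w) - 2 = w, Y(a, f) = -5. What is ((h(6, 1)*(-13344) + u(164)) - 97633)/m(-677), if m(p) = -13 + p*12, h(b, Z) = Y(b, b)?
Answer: 30747/8137 ≈ 3.7787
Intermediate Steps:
h(b, Z) = -5
u(w) = 2 + w
m(p) = -13 + 12*p
((h(6, 1)*(-13344) + u(164)) - 97633)/m(-677) = ((-5*(-13344) + (2 + 164)) - 97633)/(-13 + 12*(-677)) = ((66720 + 166) - 97633)/(-13 - 8124) = (66886 - 97633)/(-8137) = -30747*(-1/8137) = 30747/8137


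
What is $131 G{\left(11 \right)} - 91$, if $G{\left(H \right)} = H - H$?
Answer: $-91$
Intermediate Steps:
$G{\left(H \right)} = 0$
$131 G{\left(11 \right)} - 91 = 131 \cdot 0 - 91 = 0 - 91 = -91$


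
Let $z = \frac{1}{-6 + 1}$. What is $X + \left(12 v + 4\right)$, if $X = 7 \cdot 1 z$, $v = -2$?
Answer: $- \frac{107}{5} \approx -21.4$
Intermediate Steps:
$z = - \frac{1}{5}$ ($z = \frac{1}{-5} = - \frac{1}{5} \approx -0.2$)
$X = - \frac{7}{5}$ ($X = 7 \cdot 1 \left(- \frac{1}{5}\right) = 7 \left(- \frac{1}{5}\right) = - \frac{7}{5} \approx -1.4$)
$X + \left(12 v + 4\right) = - \frac{7}{5} + \left(12 \left(-2\right) + 4\right) = - \frac{7}{5} + \left(-24 + 4\right) = - \frac{7}{5} - 20 = - \frac{107}{5}$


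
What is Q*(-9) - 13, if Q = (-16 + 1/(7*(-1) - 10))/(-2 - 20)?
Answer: -7319/374 ≈ -19.570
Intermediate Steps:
Q = 273/374 (Q = (-16 + 1/(-7 - 10))/(-22) = (-16 + 1/(-17))*(-1/22) = (-16 - 1/17)*(-1/22) = -273/17*(-1/22) = 273/374 ≈ 0.72995)
Q*(-9) - 13 = (273/374)*(-9) - 13 = -2457/374 - 13 = -7319/374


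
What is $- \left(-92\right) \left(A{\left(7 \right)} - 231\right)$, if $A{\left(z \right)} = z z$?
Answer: $-16744$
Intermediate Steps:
$A{\left(z \right)} = z^{2}$
$- \left(-92\right) \left(A{\left(7 \right)} - 231\right) = - \left(-92\right) \left(7^{2} - 231\right) = - \left(-92\right) \left(49 - 231\right) = - \left(-92\right) \left(-182\right) = \left(-1\right) 16744 = -16744$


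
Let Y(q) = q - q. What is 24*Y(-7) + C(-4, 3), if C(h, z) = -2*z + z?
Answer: -3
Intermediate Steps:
Y(q) = 0
C(h, z) = -z
24*Y(-7) + C(-4, 3) = 24*0 - 1*3 = 0 - 3 = -3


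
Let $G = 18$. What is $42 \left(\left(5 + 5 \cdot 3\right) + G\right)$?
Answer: $1596$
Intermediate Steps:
$42 \left(\left(5 + 5 \cdot 3\right) + G\right) = 42 \left(\left(5 + 5 \cdot 3\right) + 18\right) = 42 \left(\left(5 + 15\right) + 18\right) = 42 \left(20 + 18\right) = 42 \cdot 38 = 1596$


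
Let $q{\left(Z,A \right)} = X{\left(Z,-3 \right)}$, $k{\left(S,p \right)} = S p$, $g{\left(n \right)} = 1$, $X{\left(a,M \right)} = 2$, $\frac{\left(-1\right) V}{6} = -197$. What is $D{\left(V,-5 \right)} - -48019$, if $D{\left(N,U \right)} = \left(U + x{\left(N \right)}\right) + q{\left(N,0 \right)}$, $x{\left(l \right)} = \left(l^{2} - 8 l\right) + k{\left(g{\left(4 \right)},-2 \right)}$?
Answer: $1435682$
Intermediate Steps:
$V = 1182$ ($V = \left(-6\right) \left(-197\right) = 1182$)
$q{\left(Z,A \right)} = 2$
$x{\left(l \right)} = -2 + l^{2} - 8 l$ ($x{\left(l \right)} = \left(l^{2} - 8 l\right) + 1 \left(-2\right) = \left(l^{2} - 8 l\right) - 2 = -2 + l^{2} - 8 l$)
$D{\left(N,U \right)} = U + N^{2} - 8 N$ ($D{\left(N,U \right)} = \left(U - \left(2 - N^{2} + 8 N\right)\right) + 2 = \left(-2 + U + N^{2} - 8 N\right) + 2 = U + N^{2} - 8 N$)
$D{\left(V,-5 \right)} - -48019 = \left(-5 + 1182^{2} - 9456\right) - -48019 = \left(-5 + 1397124 - 9456\right) + 48019 = 1387663 + 48019 = 1435682$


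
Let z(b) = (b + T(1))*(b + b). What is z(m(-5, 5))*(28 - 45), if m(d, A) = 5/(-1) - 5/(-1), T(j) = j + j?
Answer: 0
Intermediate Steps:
T(j) = 2*j
m(d, A) = 0 (m(d, A) = 5*(-1) - 5*(-1) = -5 + 5 = 0)
z(b) = 2*b*(2 + b) (z(b) = (b + 2*1)*(b + b) = (b + 2)*(2*b) = (2 + b)*(2*b) = 2*b*(2 + b))
z(m(-5, 5))*(28 - 45) = (2*0*(2 + 0))*(28 - 45) = (2*0*2)*(-17) = 0*(-17) = 0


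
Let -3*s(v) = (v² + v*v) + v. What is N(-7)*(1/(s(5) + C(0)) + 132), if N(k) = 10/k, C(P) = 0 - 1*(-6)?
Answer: -48810/259 ≈ -188.46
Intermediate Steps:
C(P) = 6 (C(P) = 0 + 6 = 6)
s(v) = -2*v²/3 - v/3 (s(v) = -((v² + v*v) + v)/3 = -((v² + v²) + v)/3 = -(2*v² + v)/3 = -(v + 2*v²)/3 = -2*v²/3 - v/3)
N(-7)*(1/(s(5) + C(0)) + 132) = (10/(-7))*(1/(-⅓*5*(1 + 2*5) + 6) + 132) = (10*(-⅐))*(1/(-⅓*5*(1 + 10) + 6) + 132) = -10*(1/(-⅓*5*11 + 6) + 132)/7 = -10*(1/(-55/3 + 6) + 132)/7 = -10*(1/(-37/3) + 132)/7 = -10*(-3/37 + 132)/7 = -10/7*4881/37 = -48810/259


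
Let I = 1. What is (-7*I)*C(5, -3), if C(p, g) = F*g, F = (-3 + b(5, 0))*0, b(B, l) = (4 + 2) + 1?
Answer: 0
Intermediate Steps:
b(B, l) = 7 (b(B, l) = 6 + 1 = 7)
F = 0 (F = (-3 + 7)*0 = 4*0 = 0)
C(p, g) = 0 (C(p, g) = 0*g = 0)
(-7*I)*C(5, -3) = -7*1*0 = -7*0 = 0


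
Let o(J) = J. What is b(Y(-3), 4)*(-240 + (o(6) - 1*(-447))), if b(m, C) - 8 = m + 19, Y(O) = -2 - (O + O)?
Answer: 6603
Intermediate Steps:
Y(O) = -2 - 2*O
b(m, C) = 27 + m (b(m, C) = 8 + (m + 19) = 8 + (19 + m) = 27 + m)
b(Y(-3), 4)*(-240 + (o(6) - 1*(-447))) = (27 + (-2 - 2*(-3)))*(-240 + (6 - 1*(-447))) = (27 + (-2 + 6))*(-240 + (6 + 447)) = (27 + 4)*(-240 + 453) = 31*213 = 6603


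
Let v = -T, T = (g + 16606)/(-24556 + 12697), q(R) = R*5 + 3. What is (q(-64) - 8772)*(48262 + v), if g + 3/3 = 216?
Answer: -1734047528077/3953 ≈ -4.3867e+8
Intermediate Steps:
g = 215 (g = -1 + 216 = 215)
q(R) = 3 + 5*R (q(R) = 5*R + 3 = 3 + 5*R)
T = -5607/3953 (T = (215 + 16606)/(-24556 + 12697) = 16821/(-11859) = 16821*(-1/11859) = -5607/3953 ≈ -1.4184)
v = 5607/3953 (v = -1*(-5607/3953) = 5607/3953 ≈ 1.4184)
(q(-64) - 8772)*(48262 + v) = ((3 + 5*(-64)) - 8772)*(48262 + 5607/3953) = ((3 - 320) - 8772)*(190785293/3953) = (-317 - 8772)*(190785293/3953) = -9089*190785293/3953 = -1734047528077/3953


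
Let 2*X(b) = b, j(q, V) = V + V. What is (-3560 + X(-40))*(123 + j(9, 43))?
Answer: -748220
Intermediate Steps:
j(q, V) = 2*V
X(b) = b/2
(-3560 + X(-40))*(123 + j(9, 43)) = (-3560 + (½)*(-40))*(123 + 2*43) = (-3560 - 20)*(123 + 86) = -3580*209 = -748220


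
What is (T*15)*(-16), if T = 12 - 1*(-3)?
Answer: -3600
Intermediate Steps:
T = 15 (T = 12 + 3 = 15)
(T*15)*(-16) = (15*15)*(-16) = 225*(-16) = -3600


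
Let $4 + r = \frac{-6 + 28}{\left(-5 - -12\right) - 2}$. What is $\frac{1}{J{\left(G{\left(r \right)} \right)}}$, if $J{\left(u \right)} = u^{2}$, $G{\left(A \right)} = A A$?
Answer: $\frac{625}{16} \approx 39.063$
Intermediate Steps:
$r = \frac{2}{5}$ ($r = -4 + \frac{-6 + 28}{\left(-5 - -12\right) - 2} = -4 + \frac{22}{\left(-5 + 12\right) - 2} = -4 + \frac{22}{7 - 2} = -4 + \frac{22}{5} = \frac{2}{5} \approx 0.4$)
$G{\left(A \right)} = A^{2}$
$\frac{1}{J{\left(G{\left(r \right)} \right)}} = \frac{1}{\left(\left(\frac{2}{5}\right)^{2}\right)^{2}} = \frac{1}{\left(\frac{4}{25}\right)^{2}} = \frac{1}{\frac{16}{625}} = \frac{625}{16}$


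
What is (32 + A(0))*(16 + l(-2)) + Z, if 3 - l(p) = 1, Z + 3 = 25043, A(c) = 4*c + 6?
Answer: 25724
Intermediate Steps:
A(c) = 6 + 4*c
Z = 25040 (Z = -3 + 25043 = 25040)
l(p) = 2 (l(p) = 3 - 1*1 = 3 - 1 = 2)
(32 + A(0))*(16 + l(-2)) + Z = (32 + (6 + 4*0))*(16 + 2) + 25040 = (32 + (6 + 0))*18 + 25040 = (32 + 6)*18 + 25040 = 38*18 + 25040 = 684 + 25040 = 25724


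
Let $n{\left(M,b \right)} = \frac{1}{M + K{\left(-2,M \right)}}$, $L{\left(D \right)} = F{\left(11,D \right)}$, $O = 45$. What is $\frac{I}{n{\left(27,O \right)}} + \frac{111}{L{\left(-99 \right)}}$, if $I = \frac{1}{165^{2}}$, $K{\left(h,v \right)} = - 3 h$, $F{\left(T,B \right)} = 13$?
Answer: $\frac{91588}{10725} \approx 8.5397$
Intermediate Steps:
$L{\left(D \right)} = 13$
$n{\left(M,b \right)} = \frac{1}{6 + M}$ ($n{\left(M,b \right)} = \frac{1}{M - -6} = \frac{1}{M + 6} = \frac{1}{6 + M}$)
$I = \frac{1}{27225} \approx 3.6731 \cdot 10^{-5}$
$\frac{I}{n{\left(27,O \right)}} + \frac{111}{L{\left(-99 \right)}} = \frac{1}{27225 \frac{1}{6 + 27}} + \frac{111}{13} = \frac{1}{27225 \cdot \frac{1}{33}} + 111 \cdot \frac{1}{13} = \frac{\frac{1}{\frac{1}{33}}}{27225} + \frac{111}{13} = \frac{1}{27225} \cdot 33 + \frac{111}{13} = \frac{1}{825} + \frac{111}{13} = \frac{91588}{10725}$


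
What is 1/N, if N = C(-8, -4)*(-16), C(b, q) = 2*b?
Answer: 1/256 ≈ 0.0039063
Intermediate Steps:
N = 256 (N = (2*(-8))*(-16) = -16*(-16) = 256)
1/N = 1/256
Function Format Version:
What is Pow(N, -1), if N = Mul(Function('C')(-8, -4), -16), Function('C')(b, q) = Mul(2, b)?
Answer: Rational(1, 256) ≈ 0.0039063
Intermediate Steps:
N = 256 (N = Mul(Mul(2, -8), -16) = Mul(-16, -16) = 256)
Pow(N, -1) = Pow(256, -1) = Rational(1, 256)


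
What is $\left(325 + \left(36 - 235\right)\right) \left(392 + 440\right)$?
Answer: $104832$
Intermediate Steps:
$\left(325 + \left(36 - 235\right)\right) \left(392 + 440\right) = \left(325 + \left(36 - 235\right)\right) 832 = \left(325 - 199\right) 832 = 126 \cdot 832 = 104832$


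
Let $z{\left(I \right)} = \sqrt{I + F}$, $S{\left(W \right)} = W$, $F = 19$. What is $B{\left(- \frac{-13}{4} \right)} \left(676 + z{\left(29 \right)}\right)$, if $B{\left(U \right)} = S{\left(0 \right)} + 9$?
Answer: $6084 + 36 \sqrt{3} \approx 6146.4$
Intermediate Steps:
$z{\left(I \right)} = \sqrt{19 + I}$ ($z{\left(I \right)} = \sqrt{I + 19} = \sqrt{19 + I}$)
$B{\left(U \right)} = 9$ ($B{\left(U \right)} = 0 + 9 = 9$)
$B{\left(- \frac{-13}{4} \right)} \left(676 + z{\left(29 \right)}\right) = 9 \left(676 + \sqrt{19 + 29}\right) = 9 \left(676 + \sqrt{48}\right) = 9 \left(676 + 4 \sqrt{3}\right) = 6084 + 36 \sqrt{3}$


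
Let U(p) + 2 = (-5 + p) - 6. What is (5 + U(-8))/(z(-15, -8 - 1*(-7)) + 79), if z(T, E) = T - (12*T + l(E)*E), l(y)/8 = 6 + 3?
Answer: -4/79 ≈ -0.050633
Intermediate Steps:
U(p) = -13 + p (U(p) = -2 + ((-5 + p) - 6) = -2 + (-11 + p) = -13 + p)
l(y) = 72 (l(y) = 8*(6 + 3) = 8*9 = 72)
z(T, E) = -72*E - 11*T (z(T, E) = T - (12*T + 72*E) = T + (-72*E - 12*T) = -72*E - 11*T)
(5 + U(-8))/(z(-15, -8 - 1*(-7)) + 79) = (5 + (-13 - 8))/((-72*(-8 - 1*(-7)) - 11*(-15)) + 79) = (5 - 21)/((-72*(-8 + 7) + 165) + 79) = -16/((-72*(-1) + 165) + 79) = -16/((72 + 165) + 79) = -16/(237 + 79) = -16/316 = -16*1/316 = -4/79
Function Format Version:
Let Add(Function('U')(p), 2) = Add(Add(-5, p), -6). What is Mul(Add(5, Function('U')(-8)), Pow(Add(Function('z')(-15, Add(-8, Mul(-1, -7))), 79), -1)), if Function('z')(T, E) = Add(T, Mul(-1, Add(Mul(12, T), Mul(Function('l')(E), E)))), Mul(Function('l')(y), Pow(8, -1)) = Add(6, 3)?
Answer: Rational(-4, 79) ≈ -0.050633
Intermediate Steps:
Function('U')(p) = Add(-13, p) (Function('U')(p) = Add(-2, Add(Add(-5, p), -6)) = Add(-2, Add(-11, p)) = Add(-13, p))
Function('l')(y) = 72 (Function('l')(y) = Mul(8, Add(6, 3)) = Mul(8, 9) = 72)
Function('z')(T, E) = Add(Mul(-72, E), Mul(-11, T)) (Function('z')(T, E) = Add(T, Mul(-1, Add(Mul(12, T), Mul(72, E)))) = Add(T, Add(Mul(-72, E), Mul(-12, T))) = Add(Mul(-72, E), Mul(-11, T)))
Mul(Add(5, Function('U')(-8)), Pow(Add(Function('z')(-15, Add(-8, Mul(-1, -7))), 79), -1)) = Mul(Add(5, Add(-13, -8)), Pow(Add(Add(Mul(-72, Add(-8, Mul(-1, -7))), Mul(-11, -15)), 79), -1)) = Mul(Add(5, -21), Pow(Add(Add(Mul(-72, Add(-8, 7)), 165), 79), -1)) = Mul(-16, Pow(Add(Add(Mul(-72, -1), 165), 79), -1)) = Mul(-16, Pow(Add(Add(72, 165), 79), -1)) = Mul(-16, Pow(Add(237, 79), -1)) = Mul(-16, Pow(316, -1)) = Mul(-16, Rational(1, 316)) = Rational(-4, 79)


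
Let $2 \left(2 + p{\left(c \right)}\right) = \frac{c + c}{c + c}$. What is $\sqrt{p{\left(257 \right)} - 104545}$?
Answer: $\frac{i \sqrt{418186}}{2} \approx 323.34 i$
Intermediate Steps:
$p{\left(c \right)} = - \frac{3}{2}$ ($p{\left(c \right)} = -2 + \frac{\left(c + c\right) \frac{1}{c + c}}{2} = -2 + \frac{2 c \frac{1}{2 c}}{2} = -2 + \frac{1}{2} \cdot 1 = -2 + \frac{1}{2} = - \frac{3}{2}$)
$\sqrt{p{\left(257 \right)} - 104545} = \sqrt{- \frac{3}{2} - 104545} = \sqrt{- \frac{209093}{2}} = \frac{i \sqrt{418186}}{2}$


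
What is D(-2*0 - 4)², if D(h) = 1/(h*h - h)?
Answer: 1/400 ≈ 0.0025000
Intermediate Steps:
D(h) = 1/(h² - h)
D(-2*0 - 4)² = (1/((-2*0 - 4)*(-1 + (-2*0 - 4))))² = (1/((0 - 4)*(-1 + (0 - 4))))² = (1/((-4)*(-1 - 4)))² = (-¼/(-5))² = (-¼*(-⅕))² = (1/20)² = 1/400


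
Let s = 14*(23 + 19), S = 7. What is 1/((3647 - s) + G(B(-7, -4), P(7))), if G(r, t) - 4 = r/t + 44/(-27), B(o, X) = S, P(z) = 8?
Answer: 216/661445 ≈ 0.00032656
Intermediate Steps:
B(o, X) = 7
s = 588 (s = 14*42 = 588)
G(r, t) = 64/27 + r/t (G(r, t) = 4 + (r/t + 44/(-27)) = 4 + (r/t + 44*(-1/27)) = 4 + (r/t - 44/27) = 4 + (-44/27 + r/t) = 64/27 + r/t)
1/((3647 - s) + G(B(-7, -4), P(7))) = 1/((3647 - 1*588) + (64/27 + 7/8)) = 1/((3647 - 588) + (64/27 + 7*(1/8))) = 1/(3059 + (64/27 + 7/8)) = 1/(3059 + 701/216) = 1/(661445/216) = 216/661445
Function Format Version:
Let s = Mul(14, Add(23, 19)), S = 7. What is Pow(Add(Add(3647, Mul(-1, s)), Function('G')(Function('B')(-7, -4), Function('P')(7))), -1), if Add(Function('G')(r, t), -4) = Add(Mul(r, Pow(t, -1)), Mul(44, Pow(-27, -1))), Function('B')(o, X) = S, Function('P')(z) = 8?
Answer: Rational(216, 661445) ≈ 0.00032656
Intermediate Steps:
Function('B')(o, X) = 7
s = 588 (s = Mul(14, 42) = 588)
Function('G')(r, t) = Add(Rational(64, 27), Mul(r, Pow(t, -1))) (Function('G')(r, t) = Add(4, Add(Mul(r, Pow(t, -1)), Mul(44, Pow(-27, -1)))) = Add(4, Add(Mul(r, Pow(t, -1)), Mul(44, Rational(-1, 27)))) = Add(4, Add(Mul(r, Pow(t, -1)), Rational(-44, 27))) = Add(4, Add(Rational(-44, 27), Mul(r, Pow(t, -1)))) = Add(Rational(64, 27), Mul(r, Pow(t, -1))))
Pow(Add(Add(3647, Mul(-1, s)), Function('G')(Function('B')(-7, -4), Function('P')(7))), -1) = Pow(Add(Add(3647, Mul(-1, 588)), Add(Rational(64, 27), Mul(7, Pow(8, -1)))), -1) = Pow(Add(Add(3647, -588), Add(Rational(64, 27), Mul(7, Rational(1, 8)))), -1) = Pow(Add(3059, Add(Rational(64, 27), Rational(7, 8))), -1) = Pow(Add(3059, Rational(701, 216)), -1) = Pow(Rational(661445, 216), -1) = Rational(216, 661445)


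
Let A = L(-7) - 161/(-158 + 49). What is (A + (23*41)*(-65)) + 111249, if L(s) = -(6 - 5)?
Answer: 5445038/109 ≈ 49955.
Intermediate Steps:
L(s) = -1 (L(s) = -1*1 = -1)
A = 52/109 (A = -1 - 161/(-158 + 49) = -1 - 161/(-109) = -1 - 161*(-1/109) = -1 + 161/109 = 52/109 ≈ 0.47706)
(A + (23*41)*(-65)) + 111249 = (52/109 + (23*41)*(-65)) + 111249 = (52/109 + 943*(-65)) + 111249 = (52/109 - 61295) + 111249 = -6681103/109 + 111249 = 5445038/109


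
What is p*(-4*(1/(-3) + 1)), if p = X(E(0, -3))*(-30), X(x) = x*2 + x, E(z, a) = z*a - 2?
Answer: -480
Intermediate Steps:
E(z, a) = -2 + a*z (E(z, a) = a*z - 2 = -2 + a*z)
X(x) = 3*x (X(x) = 2*x + x = 3*x)
p = 180 (p = (3*(-2 - 3*0))*(-30) = (3*(-2 + 0))*(-30) = (3*(-2))*(-30) = -6*(-30) = 180)
p*(-4*(1/(-3) + 1)) = 180*(-4*(1/(-3) + 1)) = 180*(-4*(-1/3 + 1)) = 180*(-4*2/3) = 180*(-8/3) = -480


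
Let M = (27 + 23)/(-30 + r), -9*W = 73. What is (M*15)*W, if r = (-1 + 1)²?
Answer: 1825/9 ≈ 202.78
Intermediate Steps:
W = -73/9 (W = -⅑*73 = -73/9 ≈ -8.1111)
r = 0 (r = 0² = 0)
M = -5/3 (M = (27 + 23)/(-30 + 0) = 50/(-30) = 50*(-1/30) = -5/3 ≈ -1.6667)
(M*15)*W = -5/3*15*(-73/9) = -25*(-73/9) = 1825/9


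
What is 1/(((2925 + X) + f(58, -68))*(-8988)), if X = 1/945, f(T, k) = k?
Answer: -45/1155542648 ≈ -3.8943e-8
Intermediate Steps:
X = 1/945 ≈ 0.0010582
1/(((2925 + X) + f(58, -68))*(-8988)) = 1/(((2925 + 1/945) - 68)*(-8988)) = -1/8988/(2764126/945 - 68) = -1/8988/(2699866/945) = (945/2699866)*(-1/8988) = -45/1155542648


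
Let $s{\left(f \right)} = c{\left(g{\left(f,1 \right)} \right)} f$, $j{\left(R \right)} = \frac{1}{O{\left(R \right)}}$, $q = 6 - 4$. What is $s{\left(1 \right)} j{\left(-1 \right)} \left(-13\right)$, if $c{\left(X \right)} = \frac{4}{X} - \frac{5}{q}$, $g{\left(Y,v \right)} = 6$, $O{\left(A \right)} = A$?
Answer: $- \frac{143}{6} \approx -23.833$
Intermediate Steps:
$q = 2$
$j{\left(R \right)} = \frac{1}{R}$
$c{\left(X \right)} = - \frac{5}{2} + \frac{4}{X}$ ($c{\left(X \right)} = \frac{4}{X} - \frac{5}{2} = - \frac{5}{2} + \frac{4}{X}$)
$s{\left(f \right)} = - \frac{11 f}{6}$ ($s{\left(f \right)} = \left(- \frac{5}{2} + \frac{4}{6}\right) f = \left(- \frac{5}{2} + 4 \cdot \frac{1}{6}\right) f = \left(- \frac{5}{2} + \frac{2}{3}\right) f = - \frac{11 f}{6}$)
$s{\left(1 \right)} j{\left(-1 \right)} \left(-13\right) = \frac{\left(- \frac{11}{6}\right) 1}{-1} \left(-13\right) = \left(- \frac{11}{6}\right) \left(-1\right) \left(-13\right) = \frac{11}{6} \left(-13\right) = - \frac{143}{6}$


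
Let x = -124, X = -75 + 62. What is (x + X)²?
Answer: 18769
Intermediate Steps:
X = -13
(x + X)² = (-124 - 13)² = (-137)² = 18769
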